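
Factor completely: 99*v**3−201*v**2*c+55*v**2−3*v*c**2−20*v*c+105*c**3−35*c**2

(9*v−15*c+5)*(v−c)*(11*v+7*c)

Group: 9*v*(11*v**2−4*v*c−7*c**2) + (−15*c+5)*(11*v**2−4*v*c−7*c**2); both groups contain (11*v**2−4*v*c−7*c**2), so (9*v−15*c+5) is a factor with cofactor 11*v**2−4*v*c−7*c**2.
The cofactor groups again: 11*v**2−4*v*c−7*c**2 = 11*v*(v−c) + 7*c*(v−c); both groups contain (v−c), giving (11*v+7*c)*(v−c).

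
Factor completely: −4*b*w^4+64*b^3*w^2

4*b*w^2*(4*b+w)*(4*b−w)

Pull out the common factor 4*b*w^2; 16*b^2−w^2 is a difference of squares.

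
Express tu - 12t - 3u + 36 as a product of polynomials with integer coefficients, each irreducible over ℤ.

(t - 3)(u - 12)

Group as (tu - 12t) + (-3u + 36) = t(u - 12) - 3(u - 12).
Both groups share the factor (u - 12).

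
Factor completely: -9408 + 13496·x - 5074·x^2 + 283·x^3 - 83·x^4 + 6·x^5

Among the possible rational roots, x = 3/2 is a root, giving the factor (2·x - 3) and quotient 3·x^4 - 37·x^3 + 86·x^2 - 2408·x + 3136.
Continuing, x = 4/3 is a root, giving the factor (3·x - 4) and quotient x^3 - 11·x^2 + 14·x - 784.
Continuing, x = 14 is a root, so (x - 14) divides it; the quotient is x^2 + 3·x + 56.
The quadratic x^2 + 3·x + 56 has discriminant -215 < 0 and is irreducible over ℤ.

(2·x - 3)·(3·x - 4)·(x - 14)·(x^2 + 3·x + 56)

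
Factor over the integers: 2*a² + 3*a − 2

(2*a − 1)*(a + 2)

Need a pair with product 2·(−2) = −4 and sum 3: that's 4 and −1.
Split the middle term: 2*a² + 4*a − a − 2 = 2*a*(a + 2) − (a + 2).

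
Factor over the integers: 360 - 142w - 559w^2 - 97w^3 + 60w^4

Trying the rational-root candidates, w = -5/4 is a root, so (4w + 5) is a factor; dividing leaves 15w^3 - 43w^2 - 86w + 72.
Continuing, w = 4 is a root, so (w - 4) divides it; the quotient is 15w^2 + 17w - 18.
The remaining quadratic factors as (3w - 2)(5w + 9).

(3w - 2)(4w + 5)(5w + 9)(w - 4)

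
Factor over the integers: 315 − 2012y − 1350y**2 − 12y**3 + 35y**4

Trying the rational-root candidates, y = 7 is a root, so (y − 7) is a factor; dividing leaves 35y**3 + 233y**2 + 281y − 45.
Next, y = 1/7 is a root, so (7y − 1) divides it; the quotient is 5y**2 + 34y + 45.
The remaining quadratic factors as (5y + 9)(y + 5).

(5y + 9)(7y − 1)(y + 5)(y − 7)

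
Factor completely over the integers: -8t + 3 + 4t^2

Need a pair with product 4·3 = 12 and sum -8: that's -6 and -2.
Split the middle term: 4t^2 - 6t - 2t + 3 = 2t(2t - 3) - (2t - 3).

(2t - 1)(2t - 3)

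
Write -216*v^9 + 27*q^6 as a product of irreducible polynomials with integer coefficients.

-27*(2*v^3 - q^2)*(4*v^6 + 2*v^3*q^2 + q^4)

Pull out the common factor 27, leaving -8*v^9 + q^6.
Recognize a difference of cubes with the parts q^2 and 2*v^3.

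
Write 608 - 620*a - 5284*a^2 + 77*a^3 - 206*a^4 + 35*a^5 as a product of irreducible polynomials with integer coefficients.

(5*a + 2)*(7*a - 2)*(a - 8)*(a^2 + 2*a + 19)

By the rational root theorem, a = 2/7 is a root, so (7*a - 2) is a factor; dividing leaves 5*a^4 - 28*a^3 + 3*a^2 - 754*a - 304.
Continuing, a = 8 is a root, so (a - 8) is a factor; dividing leaves 5*a^3 + 12*a^2 + 99*a + 38.
Then a = -2/5 is a root, so (5*a + 2) is a factor; dividing leaves a^2 + 2*a + 19.
The quadratic a^2 + 2*a + 19 has discriminant -72 < 0 and is irreducible over ℤ.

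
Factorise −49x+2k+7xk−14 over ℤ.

(7x+2)(k−7)

Group as (7xk−49x) + (2k−14) = 7x(k−7) + 2(k−7).
Both groups share the factor (k−7).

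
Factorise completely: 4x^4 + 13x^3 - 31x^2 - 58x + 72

(4x + 9)(x + 4)(x - 1)(x - 2)

By the rational root theorem, x = -4 is a root, so (x + 4) divides it; the quotient is 4x^3 - 3x^2 - 19x + 18.
Next, x = 2 is a root, so (x - 2) is a factor; dividing leaves 4x^2 + 5x - 9.
The remaining quadratic factors as (4x + 9)(x - 1).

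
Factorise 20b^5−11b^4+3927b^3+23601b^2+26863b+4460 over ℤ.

(4b+5)(5b+1)(b+4)(b^2−6b+223)

Among the possible rational roots, b = −4 is a root, so (b+4) divides it; the quotient is 20b^4−91b^3+4291b^2+6437b+1115.
Then b = −1/5 is a root, so (5b+1) is a factor; dividing leaves 4b^3−19b^2+862b+1115.
Then b = −5/4 is a root, so (4b+5) divides it; the quotient is b^2−6b+223.
The quadratic b^2−6b+223 has discriminant −856 < 0 and is irreducible over ℤ.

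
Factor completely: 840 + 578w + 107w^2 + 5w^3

Trying the rational-root candidates, w = -14 is a root, so (w + 14) divides it; the quotient is 5w^2 + 37w + 60.
The remaining quadratic factors as (5w + 12)(w + 5).

(5w + 12)(w + 14)(w + 5)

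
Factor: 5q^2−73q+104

Need a pair with product 5·104 = 520 and sum −73: that's −8 and −65.
Split the middle term: 5q^2−8q − 65q+104 = q(5q−8) − 13(5q−8).

(5q−8)(q−13)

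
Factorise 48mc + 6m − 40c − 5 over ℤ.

Group as (48mc + 6m) + (−40c − 5) = 6m(8c + 1) − 5(8c + 1).
Both groups share the factor (8c + 1).

(6m − 5)(8c + 1)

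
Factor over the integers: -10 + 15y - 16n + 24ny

(3y - 2)(8n + 5)

Group as (24ny - 16n) + (15y - 10) = 8n(3y - 2) + 5(3y - 2).
Both groups share the factor (3y - 2).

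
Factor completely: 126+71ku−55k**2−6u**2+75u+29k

−(11k−u+14)(5k−6u−9)

Group: −11k(5k−6u−9) + (u−14)(5k−6u−9); both groups contain (5k−6u−9).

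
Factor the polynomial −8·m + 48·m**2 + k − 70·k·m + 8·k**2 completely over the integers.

Group: 8·k·(k − 8·m) + (−6·m + 1)·(k − 8·m); both groups contain (k − 8·m).

(8·k − 6·m + 1)·(k − 8·m)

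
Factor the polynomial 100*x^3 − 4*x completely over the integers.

Every term has a factor of 4*x. Then 25*x^2 − 1 = (5*x)² − (1)².

4*x*(5*x + 1)*(5*x − 1)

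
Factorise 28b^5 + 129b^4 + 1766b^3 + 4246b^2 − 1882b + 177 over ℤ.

(4b − 1)(7b − 1)(b + 3)(b^2 + 2b + 59)

Testing divisors of the constant over divisors of the leading coefficient, b = −3 is a root, so (b + 3) is a factor; dividing leaves 28b^4 + 45b^3 + 1631b^2 − 647b + 59.
Continuing, b = 1/7 is a root, so (7b − 1) is a factor; dividing leaves 4b^3 + 7b^2 + 234b − 59.
Continuing, b = 1/4 is a root, so (4b − 1) is a factor; dividing leaves b^2 + 2b + 59.
The quadratic b^2 + 2b + 59 has discriminant −232 < 0 and is irreducible over ℤ.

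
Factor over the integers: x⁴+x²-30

Substitute u = x² to get a quadratic in u, then factor.
x²-5 is irreducible over ℤ (5 is not a perfect square).
x²+6 is irreducible over ℤ (always positive, so no real roots).

(x²+6)·(x²-5)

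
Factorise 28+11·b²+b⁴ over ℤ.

Substitute u = b² to get a quadratic in u, then factor.
b²+4 is irreducible over ℤ (sum of squares).
b²+7 is irreducible over ℤ (always positive, so no real roots).

(b²+4)·(b²+7)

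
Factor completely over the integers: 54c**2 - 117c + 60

3(3c - 4)(6c - 5)

Pull out the common factor 3, then factor the remaining trinomial.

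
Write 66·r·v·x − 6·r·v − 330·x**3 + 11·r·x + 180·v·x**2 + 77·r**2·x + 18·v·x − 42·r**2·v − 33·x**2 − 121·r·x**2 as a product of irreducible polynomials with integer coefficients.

−(6·v − 11·x)·(7·r + 10·x + 1)·(r − 3·x)

Group: 6·v·(−7·r**2 + 11·r·x − r + 30·x**2 + 3·x) − 11·x·(−7·r**2 + 11·r·x − r + 30·x**2 + 3·x); both groups contain (−7·r**2 + 11·r·x − r + 30·x**2 + 3·x), so (6·v − 11·x) is a factor with cofactor −7·r**2 + 11·r·x − r + 30·x**2 + 3·x.
The cofactor groups again: −7·r**2 + 11·r·x − r + 30·x**2 + 3·x = −r·(7·r + 10·x + 1) + 3·x·(7·r + 10·x + 1); both groups contain (7·r + 10·x + 1), giving −(r − 3·x)·(7·r + 10·x + 1).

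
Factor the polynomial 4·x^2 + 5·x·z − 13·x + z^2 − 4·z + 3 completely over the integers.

Group: x·(4·x + z − 1) + (z − 3)·(4·x + z − 1); both groups contain (4·x + z − 1).

(4·x + z − 1)·(x + z − 3)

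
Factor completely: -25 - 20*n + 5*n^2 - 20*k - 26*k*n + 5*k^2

Group: k*(5*k - n + 5) + (-5*n - 5)*(5*k - n + 5); both groups contain (5*k - n + 5).

(5*k - n + 5)*(k - 5*n - 5)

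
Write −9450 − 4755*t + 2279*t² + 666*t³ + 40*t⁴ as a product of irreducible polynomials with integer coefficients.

Among the possible rational roots, t = −7/5 is a root, so (5*t + 7) is a factor; dividing leaves 8*t³ + 122*t² + 285*t − 1350.
Next, t = −15/2 is a root, so (2*t + 15) divides it; the quotient is 4*t² + 31*t − 90.
The remaining quadratic factors as (t + 10)(4*t − 9).

(2*t + 15)*(4*t − 9)*(5*t + 7)*(t + 10)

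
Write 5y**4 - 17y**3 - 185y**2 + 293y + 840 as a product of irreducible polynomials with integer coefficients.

(5y + 8)(y + 5)(y - 3)(y - 7)

Among the possible rational roots, y = -8/5 is a root, so (5y + 8) divides it; the quotient is y**3 - 5y**2 - 29y + 105.
Next, y = 3 is a root, so (y - 3) is a factor; dividing leaves y**2 - 2y - 35.
The remaining quadratic factors as (y - 7)(y + 5).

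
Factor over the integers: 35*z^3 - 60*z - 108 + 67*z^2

By the rational root theorem, z = -6/5 is a root, so (5*z + 6) is a factor; dividing leaves 7*z^2 + 5*z - 18.
The remaining quadratic factors as (7*z - 9)(z + 2).

(5*z + 6)*(7*z - 9)*(z + 2)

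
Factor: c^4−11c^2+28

(c+2)(c−2)(c^2−7)

Substitute u = c^2 to get a quadratic in u, then factor.
c^2−7 is irreducible over ℤ (7 is not a perfect square).
c^2−4 is a difference of squares.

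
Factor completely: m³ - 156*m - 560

By the rational root theorem, m = -4 is a root, so (m + 4) is a factor; dividing leaves m² - 4*m - 140.
The remaining quadratic factors as (m - 14)(m + 10).

(m + 10)*(m + 4)*(m - 14)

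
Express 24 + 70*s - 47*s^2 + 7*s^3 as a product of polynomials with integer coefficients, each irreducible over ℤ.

(7*s + 2)*(s - 3)*(s - 4)

By the rational root theorem, s = -2/7 is a root, so (7*s + 2) divides it; the quotient is s^2 - 7*s + 12.
The remaining quadratic factors as (s - 4)(s - 3).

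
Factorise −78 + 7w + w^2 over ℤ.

Two integers with product −78 and sum 7 are −6 and 13.

(w + 13)(w − 6)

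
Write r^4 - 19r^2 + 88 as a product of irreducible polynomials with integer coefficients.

(r^2 - 11)(r^2 - 8)

Substitute u = r^2 to get a quadratic in u, then factor.
r^2 - 8 is irreducible over ℤ (8 is not a perfect square).
r^2 - 11 is irreducible over ℤ (11 is not a perfect square).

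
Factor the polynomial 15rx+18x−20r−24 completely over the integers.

Group as (15rx−20r) + (18x−24) = 5r(3x−4) + 6(3x−4).
Both groups share the factor (3x−4).

(3x−4)(5r+6)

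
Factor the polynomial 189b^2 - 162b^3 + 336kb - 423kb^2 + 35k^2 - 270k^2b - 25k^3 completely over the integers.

Group: k(-25k^2 - 45kb + 35k - 18b^2 + 21b) + 9b(-25k^2 - 45kb + 35k - 18b^2 + 21b); both groups contain (-25k^2 - 45kb + 35k - 18b^2 + 21b), so (k + 9b) is a factor with cofactor -25k^2 - 45kb + 35k - 18b^2 + 21b.
The cofactor groups again: -25k^2 - 45kb + 35k - 18b^2 + 21b = -5k(5k + 3b) + (-6b + 7)(5k + 3b); both groups contain (5k + 3b), giving -(5k + 6b - 7)(5k + 3b).

-(5k + 3b)(5k + 6b - 7)(k + 9b)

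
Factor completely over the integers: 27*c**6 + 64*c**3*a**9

Pull out the common factor c**3, leaving 27*c**3 + 64*a**9.
Recognize a sum of cubes with the parts 3*c and 4*a**3.

c**3*(3*c + 4*a**3)*(9*c**2 − 12*c*a**3 + 16*a**6)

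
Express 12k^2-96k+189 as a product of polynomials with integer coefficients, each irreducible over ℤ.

Pull out the common factor 3, then factor the remaining trinomial.

3(2k-7)(2k-9)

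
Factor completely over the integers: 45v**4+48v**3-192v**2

Pull out the common factor 3v**2, then factor the remaining trinomial.

3v**2(3v+8)(5v-8)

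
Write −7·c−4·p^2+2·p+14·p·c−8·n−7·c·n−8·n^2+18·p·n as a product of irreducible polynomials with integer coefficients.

−(2·p−7·c−8·n)·(2·p−n−1)

Group: −2·p·(2·p−n−1) + (7·c+8·n)·(2·p−n−1); both groups contain (2·p−n−1).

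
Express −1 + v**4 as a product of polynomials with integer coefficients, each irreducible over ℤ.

(v + 1)(v − 1)(v**2 + 1)

Write as (v**2)² − (1)², then factor v**2 − 1 once more.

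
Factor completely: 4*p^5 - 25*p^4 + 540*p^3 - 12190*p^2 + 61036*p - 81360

(4*p - 9)*(p - 10)*(p - 4)*(p^2 + 10*p + 226)

By the rational root theorem, p = 9/4 is a root, giving the factor (4*p - 9) and quotient p^4 - 4*p^3 + 126*p^2 - 2764*p + 9040.
Then p = 10 is a root, so (p - 10) is a factor; dividing leaves p^3 + 6*p^2 + 186*p - 904.
Then p = 4 is a root, giving the factor (p - 4) and quotient p^2 + 10*p + 226.
The quadratic p^2 + 10*p + 226 has discriminant -804 < 0 and is irreducible over ℤ.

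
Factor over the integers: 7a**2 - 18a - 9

Need a pair with product 7·(-9) = -63 and sum -18: that's 3 and -21.
Split the middle term: 7a**2 + 3a - 21a - 9 = a(7a + 3) - 3(7a + 3).

(7a + 3)(a - 3)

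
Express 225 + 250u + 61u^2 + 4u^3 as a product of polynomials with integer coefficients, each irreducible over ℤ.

(4u + 5)(u + 5)(u + 9)

Among the possible rational roots, u = -9 is a root, so (u + 9) is a factor; dividing leaves 4u^2 + 25u + 25.
The remaining quadratic factors as (4u + 5)(u + 5).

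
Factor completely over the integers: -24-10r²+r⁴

Substitute u = r² to get a quadratic in u, then factor.
r²+2 is irreducible over ℤ (always positive, so no real roots).
r²-12 is irreducible over ℤ (12 is not a perfect square).

(r²+2)(r²-12)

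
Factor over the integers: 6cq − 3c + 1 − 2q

Group as (6cq − 3c) + (−2q + 1) = 3c(2q − 1) − (2q − 1).
Both groups share the factor (2q − 1).

(2q − 1)(3c − 1)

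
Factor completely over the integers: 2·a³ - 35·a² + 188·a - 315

Testing divisors of the constant over divisors of the leading coefficient, a = 7/2 is a root, so (2·a - 7) is a factor; dividing leaves a² - 14·a + 45.
The remaining quadratic factors as (a - 9)(a - 5).

(2·a - 7)·(a - 5)·(a - 9)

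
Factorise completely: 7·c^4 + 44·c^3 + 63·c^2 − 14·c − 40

(7·c − 5)·(c + 1)·(c + 2)·(c + 4)

Trying the rational-root candidates, c = −1 is a root, giving the factor (c + 1) and quotient 7·c^3 + 37·c^2 + 26·c − 40.
Next, c = −2 is a root, giving the factor (c + 2) and quotient 7·c^2 + 23·c − 20.
The remaining quadratic factors as (7·c − 5)(c + 4).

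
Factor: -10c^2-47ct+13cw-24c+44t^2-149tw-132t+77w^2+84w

-(2c+11t-7w)(5c-4t+11w+12)

Group: -2c(5c-4t+11w+12) + (-11t+7w)(5c-4t+11w+12); both groups contain (5c-4t+11w+12).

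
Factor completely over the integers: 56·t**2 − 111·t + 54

(7·t − 6)·(8·t − 9)

Need a pair with product 56·54 = 3024 and sum −111: that's −48 and −63.
Split the middle term: 56·t**2 − 48·t − 63·t + 54 = 8·t·(7·t − 6) − 9·(7·t − 6).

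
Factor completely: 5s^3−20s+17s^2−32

Trying the rational-root candidates, s = −1 is a root, so (s+1) is a factor; dividing leaves 5s^2+12s−32.
The remaining quadratic factors as (5s−8)(s+4).

(5s−8)(s+1)(s+4)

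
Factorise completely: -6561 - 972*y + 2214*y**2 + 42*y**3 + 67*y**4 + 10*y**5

By the rational root theorem, y = 9/5 is a root, giving the factor (5*y - 9) and quotient 2*y**4 + 17*y**3 + 39*y**2 + 513*y + 729.
Continuing, y = -9 is a root, so (y + 9) divides it; the quotient is 2*y**3 - y**2 + 48*y + 81.
Then y = -3/2 is a root, giving the factor (2*y + 3) and quotient y**2 - 2*y + 27.
The quadratic y**2 - 2*y + 27 has discriminant -104 < 0 and is irreducible over ℤ.

(2*y + 3)*(5*y - 9)*(y + 9)*(y**2 - 2*y + 27)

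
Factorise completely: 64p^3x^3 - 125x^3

Factor out x^3 first: what remains is 64p^3 - 125.
Recognize a difference of cubes with the parts 4p and 5.

x^3(4p - 5)(16p^2 + 20p + 25)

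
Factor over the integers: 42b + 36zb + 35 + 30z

(6b + 5)(6z + 7)

Group as (36zb + 30z) + (42b + 35) = 6z(6b + 5) + 7(6b + 5).
Both groups share the factor (6b + 5).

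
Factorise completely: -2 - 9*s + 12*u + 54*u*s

(6*u - 1)*(9*s + 2)

Group as (54*u*s + 12*u) + (-9*s - 2) = 6*u*(9*s + 2) - (9*s + 2).
Both groups share the factor (9*s + 2).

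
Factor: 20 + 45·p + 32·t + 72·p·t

Group as (72·p·t + 45·p) + (32·t + 20) = 9·p·(8·t + 5) + 4·(8·t + 5).
Both groups share the factor (8·t + 5).

(8·t + 5)·(9·p + 4)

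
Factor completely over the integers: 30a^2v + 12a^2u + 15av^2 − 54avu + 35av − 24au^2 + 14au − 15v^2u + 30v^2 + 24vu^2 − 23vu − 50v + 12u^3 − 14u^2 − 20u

Group: 5v(6a^2 + 3av − 12au + 7a − 3vu + 6v + 6u^2 − 7u − 10) + 2u(6a^2 + 3av − 12au + 7a − 3vu + 6v + 6u^2 − 7u − 10); both groups contain (6a^2 + 3av − 12au + 7a − 3vu + 6v + 6u^2 − 7u − 10), so (5v + 2u) is a factor with cofactor 6a^2 + 3av − 12au + 7a − 3vu + 6v + 6u^2 − 7u − 10.
The cofactor groups again: 6a^2 + 3av − 12au + 7a − 3vu + 6v + 6u^2 − 7u − 10 = 6a(a − u + 2) + (3v − 6u − 5)(a − u + 2); both groups contain (a − u + 2), giving (6a + 3v − 6u − 5)(a − u + 2).

(5v + 2u)(6a + 3v − 6u − 5)(a − u + 2)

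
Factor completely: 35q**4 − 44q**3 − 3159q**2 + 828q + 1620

Among the possible rational roots, q = −9 is a root, so (q + 9) divides it; the quotient is 35q**3 − 359q**2 + 72q + 180.
Next, q = −3/5 is a root, giving the factor (5q + 3) and quotient 7q**2 − 76q + 60.
The remaining quadratic factors as (7q − 6)(q − 10).

(5q + 3)(7q − 6)(q + 9)(q − 10)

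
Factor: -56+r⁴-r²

Substitute u = r² to get a quadratic in u, then factor.
r²-8 is irreducible over ℤ (8 is not a perfect square).
r²+7 is irreducible over ℤ (always positive, so no real roots).

(r²+7)(r²-8)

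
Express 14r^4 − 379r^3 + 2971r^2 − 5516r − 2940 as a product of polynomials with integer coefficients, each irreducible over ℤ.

By the rational root theorem, r = 7/2 is a root, so (2r − 7) is a factor; dividing leaves 7r^3 − 165r^2 + 908r + 420.
Then r = 14 is a root, giving the factor (r − 14) and quotient 7r^2 − 67r − 30.
The remaining quadratic factors as (7r + 3)(r − 10).

(2r − 7)(7r + 3)(r − 10)(r − 14)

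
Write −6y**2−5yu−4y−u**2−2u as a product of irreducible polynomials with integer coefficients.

Group: −2y(3y+u+2) − u(3y+u+2); both groups contain (3y+u+2).

−(2y+u)(3y+u+2)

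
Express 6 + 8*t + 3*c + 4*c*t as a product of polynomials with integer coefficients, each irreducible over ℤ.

Group as (4*c*t + 3*c) + (8*t + 6) = c*(4*t + 3) + 2*(4*t + 3).
Both groups share the factor (4*t + 3).

(4*t + 3)*(c + 2)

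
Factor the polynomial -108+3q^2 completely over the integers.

3(q+6)(q-6)

Every term has a factor of 3. Then q^2-36 = (q)² − (6)².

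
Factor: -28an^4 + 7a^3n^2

Factor out 7an^2, leaving a^2 - 4n^2, which is a difference of two squares.

7an^2(a + 2n)(a - 2n)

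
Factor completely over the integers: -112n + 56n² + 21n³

Pull out the common factor 7n, then factor the remaining trinomial.

7n(3n - 4)(n + 4)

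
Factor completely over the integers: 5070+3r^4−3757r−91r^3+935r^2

(3r−13)(r−10)(r−13)(r−3)

Testing divisors of the constant over divisors of the leading coefficient, r = 10 is a root, so (r−10) is a factor; dividing leaves 3r^3−61r^2+325r−507.
Next, r = 13 is a root, giving the factor (r−13) and quotient 3r^2−22r+39.
The remaining quadratic factors as (3r−13)(r−3).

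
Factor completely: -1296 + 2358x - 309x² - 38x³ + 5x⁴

(5x - 3)(x + 8)(x - 6)(x - 9)

Testing divisors of the constant over divisors of the leading coefficient, x = 3/5 is a root, so (5x - 3) is a factor; dividing leaves x³ - 7x² - 66x + 432.
Continuing, x = 9 is a root, so (x - 9) divides it; the quotient is x² + 2x - 48.
The remaining quadratic factors as (x - 6)(x + 8).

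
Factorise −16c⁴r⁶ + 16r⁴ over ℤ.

Every term has a factor of 16r⁴; factoring it out leaves −c⁴r² + 1.
Recognize a difference of squares with the parts 1 and c²r.

−16r⁴(c²r + 1)(c²r − 1)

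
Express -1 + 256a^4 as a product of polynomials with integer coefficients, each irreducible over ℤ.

(4a + 1)(4a - 1)(16a^2 + 1)

Write as (16a^2)² − (1)², then factor 16a^2 - 1 once more.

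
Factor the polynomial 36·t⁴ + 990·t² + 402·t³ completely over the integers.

6·t²·(2·t + 15)·(3·t + 11)

Pull out the common factor 6·t², then factor the remaining trinomial.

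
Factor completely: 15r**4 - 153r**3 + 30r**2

3r**2(5r - 1)(r - 10)

Pull out the common factor 3r**2, then factor the remaining trinomial.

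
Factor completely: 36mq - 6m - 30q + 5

(6m - 5)(6q - 1)

Group as (36mq - 6m) + (-30q + 5) = 6m(6q - 1) - 5(6q - 1).
Both groups share the factor (6q - 1).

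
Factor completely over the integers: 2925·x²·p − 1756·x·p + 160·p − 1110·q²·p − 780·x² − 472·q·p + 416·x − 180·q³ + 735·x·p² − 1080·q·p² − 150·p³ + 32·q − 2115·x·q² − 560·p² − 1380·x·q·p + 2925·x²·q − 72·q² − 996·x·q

(15·x − 12·q − 2·p − 8)·(15·q + 15·p − 4)·(13·x + q + 5·p)

Group: 15·q·(195·x² − 141·x·q + 49·x·p − 104·x − 12·q² − 62·q·p − 8·q − 10·p² − 40·p) + (15·p − 4)·(195·x² − 141·x·q + 49·x·p − 104·x − 12·q² − 62·q·p − 8·q − 10·p² − 40·p); both groups contain (195·x² − 141·x·q + 49·x·p − 104·x − 12·q² − 62·q·p − 8·q − 10·p² − 40·p), so (15·q + 15·p − 4) is a factor with cofactor 195·x² − 141·x·q + 49·x·p − 104·x − 12·q² − 62·q·p − 8·q − 10·p² − 40·p.
The cofactor groups again: 195·x² − 141·x·q + 49·x·p − 104·x − 12·q² − 62·q·p − 8·q − 10·p² − 40·p = 15·x·(13·x + q + 5·p) + (−12·q − 2·p − 8)·(13·x + q + 5·p); both groups contain (13·x + q + 5·p), giving (15·x − 12·q − 2·p − 8)·(13·x + q + 5·p).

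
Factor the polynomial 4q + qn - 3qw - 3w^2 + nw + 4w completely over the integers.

(n - 3w + 4)(q + w)

Group: q(n - 3w + 4) + w(n - 3w + 4); both groups contain (n - 3w + 4).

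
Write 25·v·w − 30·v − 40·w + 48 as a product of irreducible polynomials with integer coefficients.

(5·v − 8)·(5·w − 6)

Group as (25·v·w − 30·v) + (−40·w + 48) = 5·v·(5·w − 6) − 8·(5·w − 6).
Both groups share the factor (5·w − 6).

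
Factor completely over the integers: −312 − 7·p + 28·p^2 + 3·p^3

(3·p + 13)·(p + 8)·(p − 3)

Trying the rational-root candidates, p = −8 is a root, so (p + 8) divides it; the quotient is 3·p^2 + 4·p − 39.
The remaining quadratic factors as (p − 3)(3·p + 13).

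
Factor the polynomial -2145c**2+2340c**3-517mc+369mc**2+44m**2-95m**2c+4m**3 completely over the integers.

(m-12c+11)(m-15c)(4m+13c)

Group: m(4m**2-35mc+44m-156c**2+143c) - 15c(4m**2-35mc+44m-156c**2+143c); both groups contain (4m**2-35mc+44m-156c**2+143c), so (m-15c) is a factor with cofactor 4m**2-35mc+44m-156c**2+143c.
The cofactor groups again: 4m**2-35mc+44m-156c**2+143c = m(4m+13c) + (-12c+11)(4m+13c); both groups contain (4m+13c), giving (m-12c+11)(4m+13c).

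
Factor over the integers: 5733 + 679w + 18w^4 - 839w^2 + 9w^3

(2w - 9)(3w + 7)(3w - 13)(w + 7)

Trying the rational-root candidates, w = 9/2 is a root, giving the factor (2w - 9) and quotient 9w^3 + 45w^2 - 217w - 637.
Continuing, w = 13/3 is a root, so (3w - 13) is a factor; dividing leaves 3w^2 + 28w + 49.
The remaining quadratic factors as (3w + 7)(w + 7).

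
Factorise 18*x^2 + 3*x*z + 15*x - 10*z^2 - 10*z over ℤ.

(3*x - 2*z)*(6*x + 5*z + 5)

Group: 6*x*(3*x - 2*z) + (5*z + 5)*(3*x - 2*z); both groups contain (3*x - 2*z).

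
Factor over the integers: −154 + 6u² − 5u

Need a pair with product 6·(−154) = −924 and sum −5: that's 28 and −33.
Split the middle term: 6u² + 28u − 33u − 154 = 2u(3u + 14) − 11(3u + 14).

(2u − 11)(3u + 14)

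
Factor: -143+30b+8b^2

(2b+13)(4b-11)

Need a pair with product 8·(-143) = -1144 and sum 30: that's -22 and 52.
Split the middle term: 8b^2-22b + 52b-143 = 2b(4b-11) + 13(4b-11).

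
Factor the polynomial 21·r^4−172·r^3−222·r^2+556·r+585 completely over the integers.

Testing divisors of the constant over divisors of the leading coefficient, r = 9 is a root, so (r−9) is a factor; dividing leaves 21·r^3+17·r^2−69·r−65.
Next, r = −5/3 is a root, giving the factor (3·r+5) and quotient 7·r^2−6·r−13.
The remaining quadratic factors as (7·r−13)(r+1).

(3·r+5)·(7·r−13)·(r+1)·(r−9)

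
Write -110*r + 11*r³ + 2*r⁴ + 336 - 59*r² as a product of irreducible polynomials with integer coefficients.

Among the possible rational roots, r = -3 is a root, giving the factor (r + 3) and quotient 2*r³ + 5*r² - 74*r + 112.
Then r = -8 is a root, so (r + 8) divides it; the quotient is 2*r² - 11*r + 14.
The remaining quadratic factors as (r - 2)(2*r - 7).

(2*r - 7)*(r + 3)*(r + 8)*(r - 2)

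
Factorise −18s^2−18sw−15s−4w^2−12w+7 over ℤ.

−(3s+2w−1)(6s+2w+7)

Group: −6s(3s+2w−1) + (−2w−7)(3s+2w−1); both groups contain (3s+2w−1).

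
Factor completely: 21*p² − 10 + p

(3*p − 2)*(7*p + 5)

Need a pair with product 21·(−10) = −210 and sum 1: that's 15 and −14.
Split the middle term: 21*p² + 15*p − 14*p − 10 = 3*p*(7*p + 5) − 2*(7*p + 5).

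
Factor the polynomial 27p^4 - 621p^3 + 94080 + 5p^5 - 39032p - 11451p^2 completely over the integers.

By the rational root theorem, p = 15 is a root, giving the factor (p - 15) and quotient 5p^4 + 102p^3 + 909p^2 + 2184p - 6272.
Then p = 8/5 is a root, so (5p - 8) divides it; the quotient is p^3 + 22p^2 + 217p + 784.
Continuing, p = -7 is a root, giving the factor (p + 7) and quotient p^2 + 15p + 112.
The quadratic p^2 + 15p + 112 has discriminant -223 < 0 and is irreducible over ℤ.

(5p - 8)(p + 7)(p - 15)(p^2 + 15p + 112)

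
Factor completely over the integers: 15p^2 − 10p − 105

5(3p + 7)(p − 3)

Pull out the common factor 5, then factor the remaining trinomial.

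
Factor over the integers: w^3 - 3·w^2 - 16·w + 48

By the rational root theorem, w = 3 is a root, so (w - 3) divides it; the quotient is w^2 - 16.
The remaining quadratic factors as (w - 4)(w + 4).

(w + 4)·(w - 3)·(w - 4)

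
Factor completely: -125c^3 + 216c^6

Pull out the common factor c^3, leaving 216c^3 - 125.
Recognize a difference of cubes with the parts 6c and 5.

c^3(6c - 5)(36c^2 + 30c + 25)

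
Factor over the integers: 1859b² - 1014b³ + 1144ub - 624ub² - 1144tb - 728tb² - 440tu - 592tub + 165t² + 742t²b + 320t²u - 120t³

Group: 8t(-15t² + 40tu + 104tb - 104ub - 169b²) + (6b - 11)(-15t² + 40tu + 104tb - 104ub - 169b²); both groups contain (-15t² + 40tu + 104tb - 104ub - 169b²), so (8t + 6b - 11) is a factor with cofactor -15t² + 40tu + 104tb - 104ub - 169b².
The cofactor groups again: -15t² + 40tu + 104tb - 104ub - 169b² = -5t(3t - 8u - 13b) + 13b(3t - 8u - 13b); both groups contain (3t - 8u - 13b), giving -(5t - 13b)(3t - 8u - 13b).

-(3t - 8u - 13b)(5t - 13b)(8t + 6b - 11)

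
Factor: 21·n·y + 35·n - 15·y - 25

Group as (21·n·y + 35·n) + (-15·y - 25) = 7·n·(3·y + 5) - 5·(3·y + 5).
Both groups share the factor (3·y + 5).

(3·y + 5)·(7·n - 5)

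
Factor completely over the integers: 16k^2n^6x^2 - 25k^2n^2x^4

Factor out k^2n^2x^2 first: what remains is 16n^4 - 25x^2.
Recognize a difference of squares with the parts 4n^2 and 5x.

k^2n^2x^2(4n^2 + 5x)(4n^2 - 5x)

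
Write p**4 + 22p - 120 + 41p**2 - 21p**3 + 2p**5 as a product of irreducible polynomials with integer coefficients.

Among the possible rational roots, p = -4 is a root, so (p + 4) is a factor; dividing leaves 2p**4 - 7p**3 + 7p**2 + 13p - 30.
Then p = 2 is a root, so (p - 2) is a factor; dividing leaves 2p**3 - 3p**2 + p + 15.
Continuing, p = -3/2 is a root, so (2p + 3) is a factor; dividing leaves p**2 - 3p + 5.
The quadratic p**2 - 3p + 5 has discriminant -11 < 0 and is irreducible over ℤ.

(2p + 3)(p + 4)(p - 2)(p**2 - 3p + 5)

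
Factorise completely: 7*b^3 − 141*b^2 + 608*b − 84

By the rational root theorem, b = 1/7 is a root, giving the factor (7*b − 1) and quotient b^2 − 20*b + 84.
The remaining quadratic factors as (b − 6)(b − 14).

(7*b − 1)*(b − 14)*(b − 6)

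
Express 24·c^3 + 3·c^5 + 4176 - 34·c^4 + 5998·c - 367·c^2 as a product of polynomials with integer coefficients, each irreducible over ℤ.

(3·c + 2)·(c - 8)·(c - 9)·(c^2 + 5·c + 29)

Testing divisors of the constant over divisors of the leading coefficient, c = -2/3 is a root, so (3·c + 2) divides it; the quotient is c^4 - 12·c^3 + 16·c^2 - 133·c + 2088.
Continuing, c = 9 is a root, so (c - 9) is a factor; dividing leaves c^3 - 3·c^2 - 11·c - 232.
Then c = 8 is a root, so (c - 8) divides it; the quotient is c^2 + 5·c + 29.
The quadratic c^2 + 5·c + 29 has discriminant -91 < 0 and is irreducible over ℤ.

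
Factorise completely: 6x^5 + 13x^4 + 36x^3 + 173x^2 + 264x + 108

By the rational root theorem, x = −2 is a root, so (x + 2) divides it; the quotient is 6x^4 + x^3 + 34x^2 + 105x + 54.
Next, x = −2/3 is a root, so (3x + 2) is a factor; dividing leaves 2x^3 − x^2 + 12x + 27.
Next, x = −3/2 is a root, so (2x + 3) divides it; the quotient is x^2 − 2x + 9.
The quadratic x^2 − 2x + 9 has discriminant −32 < 0 and is irreducible over ℤ.

(2x + 3)(3x + 2)(x + 2)(x^2 − 2x + 9)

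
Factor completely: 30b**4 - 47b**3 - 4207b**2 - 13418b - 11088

(5b + 8)(6b + 11)(b + 9)(b - 14)

By the rational root theorem, b = -9 is a root, giving the factor (b + 9) and quotient 30b**3 - 317b**2 - 1354b - 1232.
Continuing, b = 14 is a root, so (b - 14) is a factor; dividing leaves 30b**2 + 103b + 88.
The remaining quadratic factors as (6b + 11)(5b + 8).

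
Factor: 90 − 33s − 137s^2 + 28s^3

Trying the rational-root candidates, s = −6/7 is a root, giving the factor (7s + 6) and quotient 4s^2 − 23s + 15.
The remaining quadratic factors as (4s − 3)(s − 5).

(4s − 3)(7s + 6)(s − 5)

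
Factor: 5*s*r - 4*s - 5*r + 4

Group as (5*s*r - 4*s) + (-5*r + 4) = s*(5*r - 4) - (5*r - 4).
Both groups share the factor (5*r - 4).

(5*r - 4)*(s - 1)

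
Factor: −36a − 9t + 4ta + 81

Group as (4ta − 9t) + (−36a + 81) = t(4a − 9) − 9(4a − 9).
Both groups share the factor (4a − 9).

(4a − 9)(t − 9)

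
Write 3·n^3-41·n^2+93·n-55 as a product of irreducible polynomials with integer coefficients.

(3·n-5)·(n-1)·(n-11)

Among the possible rational roots, n = 5/3 is a root, giving the factor (3·n-5) and quotient n^2-12·n+11.
The remaining quadratic factors as (n-1)(n-11).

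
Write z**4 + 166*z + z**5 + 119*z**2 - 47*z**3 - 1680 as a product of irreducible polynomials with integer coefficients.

(z + 3)*(z + 8)*(z - 5)*(z**2 - 5*z + 14)

Trying the rational-root candidates, z = -8 is a root, so (z + 8) divides it; the quotient is z**4 - 7*z**3 + 9*z**2 + 47*z - 210.
Then z = 5 is a root, giving the factor (z - 5) and quotient z**3 - 2*z**2 - z + 42.
Next, z = -3 is a root, so (z + 3) is a factor; dividing leaves z**2 - 5*z + 14.
The quadratic z**2 - 5*z + 14 has discriminant -31 < 0 and is irreducible over ℤ.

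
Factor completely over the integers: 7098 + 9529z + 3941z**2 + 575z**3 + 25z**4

(5z + 13)(5z + 7)(z + 13)(z + 6)

Among the possible rational roots, z = -13/5 is a root, so (5z + 13) is a factor; dividing leaves 5z**3 + 102z**2 + 523z + 546.
Then z = -7/5 is a root, giving the factor (5z + 7) and quotient z**2 + 19z + 78.
The remaining quadratic factors as (z + 13)(z + 6).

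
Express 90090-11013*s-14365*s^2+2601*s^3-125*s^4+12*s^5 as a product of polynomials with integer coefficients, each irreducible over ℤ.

Testing divisors of the constant over divisors of the leading coefficient, s = -7/3 is a root, giving the factor (3*s+7) and quotient 4*s^4-51*s^3+986*s^2-7089*s+12870.
Continuing, s = 11/4 is a root, so (4*s-11) divides it; the quotient is s^3-10*s^2+219*s-1170.
Continuing, s = 6 is a root, so (s-6) divides it; the quotient is s^2-4*s+195.
The quadratic s^2-4*s+195 has discriminant -764 < 0 and is irreducible over ℤ.

(3*s+7)*(4*s-11)*(s-6)*(s^2-4*s+195)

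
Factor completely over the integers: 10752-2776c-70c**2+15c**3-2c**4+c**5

Among the possible rational roots, c = 4 is a root, so (c-4) divides it; the quotient is c**4+2c**3+23c**2+22c-2688.
Next, c = -7 is a root, so (c+7) divides it; the quotient is c**3-5c**2+58c-384.
Continuing, c = 6 is a root, giving the factor (c-6) and quotient c**2+c+64.
The quadratic c**2+c+64 has discriminant -255 < 0 and is irreducible over ℤ.

(c+7)(c-4)(c-6)(c**2+c+64)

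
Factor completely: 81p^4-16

(3p+2)(3p-2)(9p^2+4)

(3p)⁴ − (2)⁴ = ((3p)² − (2)²)((3p)² + (2)²); the first factor splits again, the second (9p^2+4) is irreducible.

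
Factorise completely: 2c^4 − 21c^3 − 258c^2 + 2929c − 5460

Trying the rational-root candidates, c = 13 is a root, so (c − 13) divides it; the quotient is 2c^3 + 5c^2 − 193c + 420.
Continuing, c = −12 is a root, so (c + 12) is a factor; dividing leaves 2c^2 − 19c + 35.
The remaining quadratic factors as (2c − 5)(c − 7).

(2c − 5)(c + 12)(c − 13)(c − 7)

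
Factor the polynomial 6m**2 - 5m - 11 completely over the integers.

(6m - 11)(m + 1)

Need a pair with product 6·(-11) = -66 and sum -5: that's -11 and 6.
Split the middle term: 6m**2 - 11m + 6m - 11 = m(6m - 11) + (6m - 11).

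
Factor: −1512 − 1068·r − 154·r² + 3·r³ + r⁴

Among the possible rational roots, r = −6 is a root, giving the factor (r + 6) and quotient r³ − 3·r² − 136·r − 252.
Continuing, r = −9 is a root, so (r + 9) is a factor; dividing leaves r² − 12·r − 28.
The remaining quadratic factors as (r + 2)(r − 14).

(r + 2)·(r + 6)·(r + 9)·(r − 14)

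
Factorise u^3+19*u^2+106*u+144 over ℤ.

(u+2)*(u+8)*(u+9)

Among the possible rational roots, u = -9 is a root, so (u+9) is a factor; dividing leaves u^2+10*u+16.
The remaining quadratic factors as (u+8)(u+2).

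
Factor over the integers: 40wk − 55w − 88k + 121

Group as (40wk − 55w) + (−88k + 121) = 5w(8k − 11) − 11(8k − 11).
Both groups share the factor (8k − 11).

(5w − 11)(8k − 11)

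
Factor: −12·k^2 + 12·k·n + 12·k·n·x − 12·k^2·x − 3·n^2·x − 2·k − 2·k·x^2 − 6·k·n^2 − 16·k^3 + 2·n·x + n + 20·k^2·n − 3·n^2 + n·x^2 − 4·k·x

−(2·k + x + 1)·(2·k − n)·(4·k − 3·n + x + 1)

Group: 2·k·(−8·k^2 + 6·k·n − 6·k·x − 6·k + 3·n·x + 3·n − x^2 − 2·x − 1) − n·(−8·k^2 + 6·k·n − 6·k·x − 6·k + 3·n·x + 3·n − x^2 − 2·x − 1); both groups contain (−8·k^2 + 6·k·n − 6·k·x − 6·k + 3·n·x + 3·n − x^2 − 2·x − 1), so (2·k − n) is a factor with cofactor −8·k^2 + 6·k·n − 6·k·x − 6·k + 3·n·x + 3·n − x^2 − 2·x − 1.
The cofactor groups again: −8·k^2 + 6·k·n − 6·k·x − 6·k + 3·n·x + 3·n − x^2 − 2·x − 1 = −2·k·(4·k − 3·n + x + 1) + (−x − 1)·(4·k − 3·n + x + 1); both groups contain (4·k − 3·n + x + 1), giving −(2·k + x + 1)·(4·k − 3·n + x + 1).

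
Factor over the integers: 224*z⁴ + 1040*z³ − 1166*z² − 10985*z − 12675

(2*z + 5)*(4*z + 13)*(4*z − 13)*(7*z + 15)

Among the possible rational roots, z = −15/7 is a root, giving the factor (7*z + 15) and quotient 32*z³ + 80*z² − 338*z − 845.
Next, z = −5/2 is a root, so (2*z + 5) is a factor; dividing leaves 16*z² − 169.
The remaining quadratic factors as (4*z + 13)(4*z − 13).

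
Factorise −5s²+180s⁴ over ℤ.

5s²(6s+1)(6s−1)

Pull out the common factor 5s²; 36s²−1 is a difference of squares.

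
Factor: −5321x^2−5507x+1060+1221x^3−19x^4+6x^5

Trying the rational-root candidates, x = 5 is a root, so (x−5) divides it; the quotient is 6x^4+11x^3+1276x^2+1059x−212.
Continuing, x = 1/6 is a root, so (6x−1) is a factor; dividing leaves x^3+2x^2+213x+212.
Continuing, x = −1 is a root, so (x+1) is a factor; dividing leaves x^2+x+212.
The quadratic x^2+x+212 has discriminant −847 < 0 and is irreducible over ℤ.

(6x−1)(x+1)(x−5)(x^2+x+212)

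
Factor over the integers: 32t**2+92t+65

Need a pair with product 32·65 = 2080 and sum 92: that's 52 and 40.
Split the middle term: 32t**2+52t + 40t+65 = 4t(8t+13) + 5(8t+13).

(4t+5)(8t+13)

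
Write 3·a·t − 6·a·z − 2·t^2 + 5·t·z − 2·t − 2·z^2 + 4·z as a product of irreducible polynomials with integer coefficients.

(3·a − 2·t + z − 2)·(t − 2·z)

Group: 3·a·(t − 2·z) + (−2·t + z − 2)·(t − 2·z); both groups contain (t − 2·z).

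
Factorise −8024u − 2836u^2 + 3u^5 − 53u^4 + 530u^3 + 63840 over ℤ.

(3u − 14)(u + 4)(u − 10)(u^2 − 7u + 114)

Testing divisors of the constant over divisors of the leading coefficient, u = −4 is a root, giving the factor (u + 4) and quotient 3u^4 − 65u^3 + 790u^2 − 5996u + 15960.
Next, u = 10 is a root, so (u − 10) divides it; the quotient is 3u^3 − 35u^2 + 440u − 1596.
Continuing, u = 14/3 is a root, giving the factor (3u − 14) and quotient u^2 − 7u + 114.
The quadratic u^2 − 7u + 114 has discriminant −407 < 0 and is irreducible over ℤ.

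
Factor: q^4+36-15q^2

Substitute u = q^2 to get a quadratic in u, then factor.
q^2-12 is irreducible over ℤ (12 is not a perfect square).
q^2-3 is irreducible over ℤ (3 is not a perfect square).

(q^2-12)(q^2-3)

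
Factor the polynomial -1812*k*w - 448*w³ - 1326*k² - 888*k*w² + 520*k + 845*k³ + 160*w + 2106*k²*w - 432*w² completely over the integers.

Group: 5*k*(169*k² - 52*k*w - 130*k - 32*w² - 40*w) + (14*w - 4)*(169*k² - 52*k*w - 130*k - 32*w² - 40*w); both groups contain (169*k² - 52*k*w - 130*k - 32*w² - 40*w), so (5*k + 14*w - 4) is a factor with cofactor 169*k² - 52*k*w - 130*k - 32*w² - 40*w.
The cofactor groups again: 169*k² - 52*k*w - 130*k - 32*w² - 40*w = 13*k*(13*k - 8*w - 10) + 4*w*(13*k - 8*w - 10); both groups contain (13*k - 8*w - 10), giving (13*k + 4*w)*(13*k - 8*w - 10).

(13*k + 4*w)*(13*k - 8*w - 10)*(5*k + 14*w - 4)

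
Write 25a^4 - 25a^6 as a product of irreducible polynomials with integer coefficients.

-25a^4(a + 1)(a - 1)

Factor out 25a^4 first: what remains is -a^2 + 1.
Recognize a difference of squares with the parts 1 and a.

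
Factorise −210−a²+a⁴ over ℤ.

(a²+14)·(a²−15)

Substitute u = a² to get a quadratic in u, then factor.
a²+14 is irreducible over ℤ (always positive, so no real roots).
a²−15 is irreducible over ℤ (15 is not a perfect square).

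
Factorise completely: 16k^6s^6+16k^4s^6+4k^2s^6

Factor out 4k^2s^6 first: what remains is 4k^4+4k^2+1.
Recognize a perfect-square trinomial with the parts 2k^2 and 1.

4k^2s^6(2k^2+1)^2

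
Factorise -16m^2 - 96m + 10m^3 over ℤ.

Pull out the common factor 2m, then factor the remaining trinomial.

2m(5m + 12)(m - 4)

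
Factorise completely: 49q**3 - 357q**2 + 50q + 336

Trying the rational-root candidates, q = 7 is a root, giving the factor (q - 7) and quotient 49q**2 - 14q - 48.
The remaining quadratic factors as (7q - 8)(7q + 6).

(7q + 6)(7q - 8)(q - 7)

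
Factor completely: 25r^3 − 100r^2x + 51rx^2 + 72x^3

Group: r(25r^2 − 25rx − 24x^2) − 3x(25r^2 − 25rx − 24x^2); both groups contain (25r^2 − 25rx − 24x^2), so (r − 3x) is a factor with cofactor 25r^2 − 25rx − 24x^2.
The cofactor groups again: 25r^2 − 25rx − 24x^2 = 5r(5r − 8x) + 3x(5r − 8x); both groups contain (5r − 8x), giving (5r + 3x)(5r − 8x).

(5r + 3x)(5r − 8x)(r − 3x)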